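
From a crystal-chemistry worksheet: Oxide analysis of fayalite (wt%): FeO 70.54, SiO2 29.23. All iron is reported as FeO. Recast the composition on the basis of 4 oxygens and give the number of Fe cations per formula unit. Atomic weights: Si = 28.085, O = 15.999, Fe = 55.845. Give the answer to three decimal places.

2.009 Fe apfu

FeO: 70.54/71.844 = 0.98185 mol → 0.98185 mol Fe, 0.98185 mol O.
SiO2: 29.23/60.083 = 0.48649 mol → 0.48649 mol Si, 0.97298 mol O.
Total oxygen = 1.95483 mol. Normalization factor = 4/1.95483 = 2.04621.
Fe per 4 O = 0.98185 × 2.04621 = 2.009.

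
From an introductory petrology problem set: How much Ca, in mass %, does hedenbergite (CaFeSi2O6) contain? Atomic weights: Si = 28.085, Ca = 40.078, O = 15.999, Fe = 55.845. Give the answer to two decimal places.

Molar mass of CaFeSi2O6: 1×40.078 + 1×55.845 + 2×28.085 + 6×15.999 = 248.087 g/mol.
Mass of Ca per formula unit: 1 × 40.078 = 40.078 g.
Weight fraction Ca = 40.078 / 248.087 = 0.1615.

16.15 mass %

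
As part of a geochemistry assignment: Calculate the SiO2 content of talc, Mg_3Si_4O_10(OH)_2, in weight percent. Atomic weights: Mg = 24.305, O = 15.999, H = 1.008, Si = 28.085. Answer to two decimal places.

63.37 wt%

M(Mg_3Si_4O_10(OH)_2) = 379.259 g/mol; M(SiO2) = 60.083 g/mol.
Moles SiO2 per formula unit = 4 Si ÷ 1 = 4.0000.
SiO2 fraction = (4.0000 × 60.083) / 379.259 = 240.332/379.259 = 0.6337.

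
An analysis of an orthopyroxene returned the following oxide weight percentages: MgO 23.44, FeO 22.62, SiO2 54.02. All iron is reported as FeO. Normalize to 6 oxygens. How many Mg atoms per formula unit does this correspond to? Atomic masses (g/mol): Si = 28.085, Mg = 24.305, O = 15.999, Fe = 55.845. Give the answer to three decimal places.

1.295 Mg apfu

23.44 wt% MgO ÷ 40.304 g/mol = 0.58158 mol, giving 0.58158 Mg and 0.58158 O.
22.62 wt% FeO ÷ 71.844 g/mol = 0.31485 mol, giving 0.31485 Fe and 0.31485 O.
54.02 wt% SiO2 ÷ 60.083 g/mol = 0.89909 mol, giving 0.89909 Si and 1.79818 O.
Oxygen sums to 2.69461; scaling by 6/2.69461 = 2.22667 puts the formula on 6 O.
Mg: 0.58158 × 2.22667 = 1.295 atoms per formula unit.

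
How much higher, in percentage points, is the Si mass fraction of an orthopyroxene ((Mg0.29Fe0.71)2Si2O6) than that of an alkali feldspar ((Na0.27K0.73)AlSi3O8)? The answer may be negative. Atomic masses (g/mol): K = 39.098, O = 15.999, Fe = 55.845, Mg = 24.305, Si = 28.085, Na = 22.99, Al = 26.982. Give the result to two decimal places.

M((Mg0.29Fe0.71)2Si2O6) = 245.561 g/mol, so wt% Si = 56.170/245.561 × 100 = 22.87%.
M((Na0.27K0.73)AlSi3O8) = 273.978 g/mol, so wt% Si = 84.255/273.978 × 100 = 30.75%.
22.87 − 30.75 = -7.88 pp.

-7.88 percentage points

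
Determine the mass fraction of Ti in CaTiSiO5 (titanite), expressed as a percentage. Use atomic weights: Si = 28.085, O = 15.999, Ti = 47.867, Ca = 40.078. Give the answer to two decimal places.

24.42 mass %

M(CaTiSiO5) = 196.025 g/mol.
Ti contributes 1 × 47.867 = 47.867 g per mole.
47.867/196.025 = 0.2442 → 24.42%.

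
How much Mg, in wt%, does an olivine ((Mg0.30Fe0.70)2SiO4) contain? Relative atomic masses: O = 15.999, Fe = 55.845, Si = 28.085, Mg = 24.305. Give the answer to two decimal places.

Molar mass of (Mg0.30Fe0.70)2SiO4: 0.60*24.305 + 1.40*55.845 + 1*28.085 + 4*15.999 = 184.847 g/mol.
Mass of Mg per formula unit: 0.60 × 24.305 = 14.583 g.
Weight fraction Mg = 14.583 / 184.847 = 0.0789.

7.89 wt%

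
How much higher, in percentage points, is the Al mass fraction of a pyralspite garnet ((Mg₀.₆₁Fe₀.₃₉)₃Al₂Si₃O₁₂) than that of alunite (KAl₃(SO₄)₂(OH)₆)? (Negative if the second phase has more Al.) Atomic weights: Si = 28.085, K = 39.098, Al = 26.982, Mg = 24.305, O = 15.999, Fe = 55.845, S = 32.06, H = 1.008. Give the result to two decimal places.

-7.28 percentage points

First mineral: 53.964 g Al in 440.024 g formula = 12.26 wt% Al.
Second mineral: 80.946 g Al in 414.198 g formula = 19.54 wt% Al.
12.26% − 19.54% gives a difference of -7.28 percentage points.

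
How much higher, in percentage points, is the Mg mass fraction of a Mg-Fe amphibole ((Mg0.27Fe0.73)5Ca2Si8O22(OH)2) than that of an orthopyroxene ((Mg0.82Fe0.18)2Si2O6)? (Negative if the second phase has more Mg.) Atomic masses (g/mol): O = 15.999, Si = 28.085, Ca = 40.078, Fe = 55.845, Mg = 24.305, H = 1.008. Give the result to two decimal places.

-15.25 percentage points

First mineral: 32.812 g Mg in 927.474 g formula = 3.54 wt% Mg.
Second mineral: 39.860 g Mg in 212.128 g formula = 18.79 wt% Mg.
3.54% − 18.79% gives a difference of -15.25 percentage points.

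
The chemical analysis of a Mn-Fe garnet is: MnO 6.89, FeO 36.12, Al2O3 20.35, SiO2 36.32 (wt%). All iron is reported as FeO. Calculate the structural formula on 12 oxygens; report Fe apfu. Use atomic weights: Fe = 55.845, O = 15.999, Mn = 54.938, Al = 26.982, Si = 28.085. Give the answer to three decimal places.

2.506 Fe apfu

6.89 wt% MnO ÷ 70.937 g/mol = 0.09713 mol, giving 0.09713 Mn and 0.09713 O.
36.12 wt% FeO ÷ 71.844 g/mol = 0.50276 mol, giving 0.50276 Fe and 0.50276 O.
20.35 wt% Al2O3 ÷ 101.961 g/mol = 0.19959 mol, giving 0.39918 Al and 0.59877 O.
36.32 wt% SiO2 ÷ 60.083 g/mol = 0.60450 mol, giving 0.60450 Si and 1.20900 O.
Oxygen sums to 2.40766; scaling by 12/2.40766 = 4.98409 puts the formula on 12 O.
Fe: 0.50276 × 4.98409 = 2.506 atoms per formula unit.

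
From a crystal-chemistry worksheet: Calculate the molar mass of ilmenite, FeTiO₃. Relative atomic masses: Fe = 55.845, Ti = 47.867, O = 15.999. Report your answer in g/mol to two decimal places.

The formula mass is the sum 1(55.845) + 1(47.867) + 3(15.999).

151.71 g/mol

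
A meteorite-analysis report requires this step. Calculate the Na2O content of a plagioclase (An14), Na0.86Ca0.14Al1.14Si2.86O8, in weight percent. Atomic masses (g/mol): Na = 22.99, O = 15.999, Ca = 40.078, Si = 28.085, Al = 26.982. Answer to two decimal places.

Molar mass of Na0.86Ca0.14Al1.14Si2.86O8 = 0.86*22.99 + 0.14*40.078 + 1.14*26.982 + 2.86*28.085 + 8*15.999 = 264.457 g/mol.
Each formula unit contains 0.86 Na, equivalent to 0.86/2 = 0.4300 mol Na2O.
M(Na2O) = 2×22.99 + 1×15.999 = 61.979 g/mol.
Mass of Na2O per formula unit = 0.4300 × 61.979 = 26.651 g.
Na2O wt% = 26.651 / 264.457 × 100 = 10.08%.

10.08 wt%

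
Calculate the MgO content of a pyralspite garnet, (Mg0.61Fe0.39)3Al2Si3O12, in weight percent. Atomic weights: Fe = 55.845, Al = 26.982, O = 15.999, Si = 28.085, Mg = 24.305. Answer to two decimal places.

M((Mg0.61Fe0.39)3Al2Si3O12) = 440.024 g/mol; M(MgO) = 40.304 g/mol.
Moles MgO per formula unit = 1.83 Mg ÷ 1 = 1.8300.
MgO fraction = (1.8300 × 40.304) / 440.024 = 73.756/440.024 = 0.1676.

16.76 wt%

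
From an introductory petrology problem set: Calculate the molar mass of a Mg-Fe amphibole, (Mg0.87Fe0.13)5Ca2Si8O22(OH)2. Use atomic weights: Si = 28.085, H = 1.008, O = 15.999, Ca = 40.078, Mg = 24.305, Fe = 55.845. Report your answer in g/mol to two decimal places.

The formula mass is the sum 4.35·24.305 + 0.65·55.845 + 2·40.078 + 8·28.085 + 24·15.999 + 2·1.008.

832.85 g/mol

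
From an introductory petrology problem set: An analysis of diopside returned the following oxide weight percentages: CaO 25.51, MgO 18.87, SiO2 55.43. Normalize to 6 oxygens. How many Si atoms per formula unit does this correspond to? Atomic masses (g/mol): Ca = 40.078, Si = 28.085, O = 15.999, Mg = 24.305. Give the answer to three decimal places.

2.000 Si apfu

CaO: 25.51/56.077 = 0.45491 mol → 0.45491 mol Ca, 0.45491 mol O.
MgO: 18.87/40.304 = 0.46819 mol → 0.46819 mol Mg, 0.46819 mol O.
SiO2: 55.43/60.083 = 0.92256 mol → 0.92256 mol Si, 1.84512 mol O.
Total oxygen = 2.76822 mol. Normalization factor = 6/2.76822 = 2.16746.
Si per 6 O = 0.92256 × 2.16746 = 2.000.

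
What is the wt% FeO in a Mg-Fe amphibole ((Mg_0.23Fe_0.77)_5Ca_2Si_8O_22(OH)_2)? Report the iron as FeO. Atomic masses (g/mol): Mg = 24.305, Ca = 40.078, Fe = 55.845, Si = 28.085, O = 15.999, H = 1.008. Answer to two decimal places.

Molar mass of (Mg_0.23Fe_0.77)_5Ca_2Si_8O_22(OH)_2 = 1.15×24.305 + 3.85×55.845 + 2×40.078 + 8×28.085 + 24×15.999 + 2×1.008 = 933.782 g/mol.
Each formula unit contains 3.85 Fe, equivalent to 3.85/1 = 3.8500 mol FeO.
M(FeO) = 1×55.845 + 1×15.999 = 71.844 g/mol.
Mass of FeO per formula unit = 3.8500 × 71.844 = 276.599 g.
FeO wt% = 276.599 / 933.782 × 100 = 29.62%.

29.62 wt%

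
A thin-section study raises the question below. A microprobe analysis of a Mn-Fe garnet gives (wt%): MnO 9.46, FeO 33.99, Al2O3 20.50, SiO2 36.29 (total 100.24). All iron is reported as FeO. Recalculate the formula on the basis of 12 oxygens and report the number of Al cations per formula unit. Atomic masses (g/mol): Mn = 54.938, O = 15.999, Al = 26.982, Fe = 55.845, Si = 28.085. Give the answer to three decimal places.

1.996 Al apfu

9.46 wt% MnO ÷ 70.937 g/mol = 0.13336 mol, giving 0.13336 Mn and 0.13336 O.
33.99 wt% FeO ÷ 71.844 g/mol = 0.47311 mol, giving 0.47311 Fe and 0.47311 O.
20.50 wt% Al2O3 ÷ 101.961 g/mol = 0.20106 mol, giving 0.40212 Al and 0.60318 O.
36.29 wt% SiO2 ÷ 60.083 g/mol = 0.60400 mol, giving 0.60400 Si and 1.20800 O.
Oxygen sums to 2.41765; scaling by 12/2.41765 = 4.96350 puts the formula on 12 O.
Al: 0.40212 × 4.96350 = 1.996 atoms per formula unit.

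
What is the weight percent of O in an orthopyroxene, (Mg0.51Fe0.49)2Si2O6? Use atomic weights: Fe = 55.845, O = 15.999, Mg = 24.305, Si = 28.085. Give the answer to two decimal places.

41.43 wt%

Molar mass of (Mg0.51Fe0.49)2Si2O6: 1.02×24.305 + 0.98×55.845 + 2×28.085 + 6×15.999 = 231.683 g/mol.
Mass of O per formula unit: 6 × 15.999 = 95.994 g.
Weight fraction O = 95.994 / 231.683 = 0.4143.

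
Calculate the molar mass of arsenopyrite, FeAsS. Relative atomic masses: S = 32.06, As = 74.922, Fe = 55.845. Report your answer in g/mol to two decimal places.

Fe: 1 × 55.845 = 55.8450
As: 1 × 74.922 = 74.9220
S: 1 × 32.06 = 32.0600
Summing the contributions gives the formula mass.

162.83 g/mol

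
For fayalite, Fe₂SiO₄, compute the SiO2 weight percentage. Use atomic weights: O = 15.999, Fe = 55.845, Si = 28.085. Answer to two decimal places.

29.49 wt%

Formula mass = 203.771 g/mol.
1 Si → 1.0000 mol SiO2 per formula unit; M(SiO2) = 60.083, so SiO2 mass = 60.083 g.
60.083/203.771 × 100 = 29.49 wt%.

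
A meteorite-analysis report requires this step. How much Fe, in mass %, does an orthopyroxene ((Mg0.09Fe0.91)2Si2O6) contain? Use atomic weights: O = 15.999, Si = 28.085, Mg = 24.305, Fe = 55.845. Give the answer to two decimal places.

M((Mg0.09Fe0.91)2Si2O6) = 258.177 g/mol.
Fe contributes 1.82 × 55.845 = 101.638 g per mole.
101.638/258.177 = 0.3937 → 39.37%.

39.37 mass %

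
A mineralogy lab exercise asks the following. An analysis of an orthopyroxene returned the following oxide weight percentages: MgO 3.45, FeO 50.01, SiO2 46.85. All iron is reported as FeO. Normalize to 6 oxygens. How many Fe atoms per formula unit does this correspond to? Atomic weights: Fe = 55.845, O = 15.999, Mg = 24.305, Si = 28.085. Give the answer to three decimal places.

MgO: 3.45/40.304 = 0.08560 mol → 0.08560 mol Mg, 0.08560 mol O.
FeO: 50.01/71.844 = 0.69609 mol → 0.69609 mol Fe, 0.69609 mol O.
SiO2: 46.85/60.083 = 0.77975 mol → 0.77975 mol Si, 1.55950 mol O.
Total oxygen = 2.34119 mol. Normalization factor = 6/2.34119 = 2.56280.
Fe per 6 O = 0.69609 × 2.56280 = 1.784.

1.784 Fe apfu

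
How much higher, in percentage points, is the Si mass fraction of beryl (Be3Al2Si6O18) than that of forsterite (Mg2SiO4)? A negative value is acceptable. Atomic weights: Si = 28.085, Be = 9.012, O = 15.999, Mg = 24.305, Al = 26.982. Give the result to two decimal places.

M(Be3Al2Si6O18) = 537.492 g/mol, so wt% Si = 168.510/537.492 × 100 = 31.35%.
M(Mg2SiO4) = 140.691 g/mol, so wt% Si = 28.085/140.691 × 100 = 19.96%.
31.35 − 19.96 = 11.39 pp.

11.39 percentage points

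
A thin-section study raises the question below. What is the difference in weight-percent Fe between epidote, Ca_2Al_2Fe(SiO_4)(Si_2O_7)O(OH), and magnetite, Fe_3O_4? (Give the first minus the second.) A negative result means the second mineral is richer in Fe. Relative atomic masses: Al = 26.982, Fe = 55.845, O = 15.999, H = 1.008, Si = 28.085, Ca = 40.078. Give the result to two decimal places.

First mineral: 55.845 g Fe in 483.215 g formula = 11.56 wt% Fe.
Second mineral: 167.535 g Fe in 231.531 g formula = 72.36 wt% Fe.
11.56% − 72.36% gives a difference of -60.80 percentage points.

-60.80 percentage points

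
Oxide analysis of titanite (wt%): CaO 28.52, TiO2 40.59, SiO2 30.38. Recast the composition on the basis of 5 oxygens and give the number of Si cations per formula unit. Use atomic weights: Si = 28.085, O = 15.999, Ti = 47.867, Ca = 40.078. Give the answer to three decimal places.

0.997 Si apfu

28.52 wt% CaO ÷ 56.077 g/mol = 0.50859 mol, giving 0.50859 Ca and 0.50859 O.
40.59 wt% TiO2 ÷ 79.865 g/mol = 0.50823 mol, giving 0.50823 Ti and 1.01646 O.
30.38 wt% SiO2 ÷ 60.083 g/mol = 0.50563 mol, giving 0.50563 Si and 1.01126 O.
Oxygen sums to 2.53631; scaling by 5/2.53631 = 1.97137 puts the formula on 5 O.
Si: 0.50563 × 1.97137 = 0.997 atoms per formula unit.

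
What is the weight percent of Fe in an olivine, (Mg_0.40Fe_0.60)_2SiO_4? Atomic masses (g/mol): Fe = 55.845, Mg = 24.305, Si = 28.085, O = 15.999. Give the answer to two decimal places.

Formula mass = 0.80·24.305 + 1.20·55.845 + 1·28.085 + 4·15.999 = 178.539 g/mol, of which 67.014 g is Fe.
So Fe makes up 67.014/178.539 = 0.3753 of the mass, i.e. 37.53%.

37.53 wt%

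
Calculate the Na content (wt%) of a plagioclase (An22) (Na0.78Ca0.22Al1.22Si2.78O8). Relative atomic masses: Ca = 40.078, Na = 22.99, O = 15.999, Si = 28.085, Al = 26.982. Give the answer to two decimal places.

6.75 wt%

M(Na0.78Ca0.22Al1.22Si2.78O8) = 265.736 g/mol.
Na contributes 0.78 × 22.99 = 17.932 g per mole.
17.932/265.736 = 0.0675 → 6.75%.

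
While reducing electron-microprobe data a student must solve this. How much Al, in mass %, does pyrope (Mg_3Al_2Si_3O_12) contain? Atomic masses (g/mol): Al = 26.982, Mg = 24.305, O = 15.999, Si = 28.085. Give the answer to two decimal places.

Molar mass of Mg_3Al_2Si_3O_12: 3×24.305 + 2×26.982 + 3×28.085 + 12×15.999 = 403.122 g/mol.
Mass of Al per formula unit: 2 × 26.982 = 53.964 g.
Weight fraction Al = 53.964 / 403.122 = 0.1339.

13.39 mass %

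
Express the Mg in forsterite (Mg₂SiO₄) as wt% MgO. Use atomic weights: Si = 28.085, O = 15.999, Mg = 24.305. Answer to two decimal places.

57.29 wt%

M(Mg₂SiO₄) = 140.691 g/mol; M(MgO) = 40.304 g/mol.
Moles MgO per formula unit = 2 Mg ÷ 1 = 2.0000.
MgO fraction = (2.0000 × 40.304) / 140.691 = 80.608/140.691 = 0.5729.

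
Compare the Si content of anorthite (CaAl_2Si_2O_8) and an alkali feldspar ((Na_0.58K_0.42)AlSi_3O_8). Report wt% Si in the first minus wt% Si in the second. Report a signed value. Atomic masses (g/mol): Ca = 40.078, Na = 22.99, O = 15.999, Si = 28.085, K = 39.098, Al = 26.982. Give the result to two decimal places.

M(CaAl_2Si_2O_8) = 278.204 g/mol, so wt% Si = 56.170/278.204 × 100 = 20.19%.
M((Na_0.58K_0.42)AlSi_3O_8) = 268.984 g/mol, so wt% Si = 84.255/268.984 × 100 = 31.32%.
20.19 − 31.32 = -11.13 pp.

-11.13 percentage points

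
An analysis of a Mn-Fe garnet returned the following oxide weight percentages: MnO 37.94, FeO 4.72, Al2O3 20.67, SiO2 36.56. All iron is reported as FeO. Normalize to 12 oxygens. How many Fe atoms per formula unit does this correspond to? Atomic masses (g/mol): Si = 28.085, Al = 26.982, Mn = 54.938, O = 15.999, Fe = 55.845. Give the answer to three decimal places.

MnO: 37.94/70.937 = 0.53484 mol → 0.53484 mol Mn, 0.53484 mol O.
FeO: 4.72/71.844 = 0.06570 mol → 0.06570 mol Fe, 0.06570 mol O.
Al2O3: 20.67/101.961 = 0.20272 mol → 0.40544 mol Al, 0.60816 mol O.
SiO2: 36.56/60.083 = 0.60849 mol → 0.60849 mol Si, 1.21698 mol O.
Total oxygen = 2.42568 mol. Normalization factor = 12/2.42568 = 4.94707.
Fe per 12 O = 0.06570 × 4.94707 = 0.325.

0.325 Fe apfu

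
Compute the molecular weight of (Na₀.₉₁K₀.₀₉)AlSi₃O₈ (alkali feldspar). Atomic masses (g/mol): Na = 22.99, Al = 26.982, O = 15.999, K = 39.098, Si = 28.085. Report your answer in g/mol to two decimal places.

Na: 0.91 × 22.99 = 20.9209
K: 0.09 × 39.098 = 3.5188
Al: 1 × 26.982 = 26.9820
Si: 3 × 28.085 = 84.2550
O: 8 × 15.999 = 127.9920
Summing the contributions gives the formula mass.

263.67 g/mol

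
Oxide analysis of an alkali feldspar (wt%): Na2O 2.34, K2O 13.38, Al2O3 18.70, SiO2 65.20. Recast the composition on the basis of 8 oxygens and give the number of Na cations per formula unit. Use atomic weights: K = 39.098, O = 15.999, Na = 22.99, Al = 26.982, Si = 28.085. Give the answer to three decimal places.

2.34 wt% Na2O ÷ 61.979 g/mol = 0.03775 mol, giving 0.07550 Na and 0.03775 O.
13.38 wt% K2O ÷ 94.195 g/mol = 0.14205 mol, giving 0.28410 K and 0.14205 O.
18.70 wt% Al2O3 ÷ 101.961 g/mol = 0.18340 mol, giving 0.36680 Al and 0.55020 O.
65.20 wt% SiO2 ÷ 60.083 g/mol = 1.08517 mol, giving 1.08517 Si and 2.17034 O.
Oxygen sums to 2.90034; scaling by 8/2.90034 = 2.75830 puts the formula on 8 O.
Na: 0.07550 × 2.75830 = 0.208 atoms per formula unit.

0.208 Na apfu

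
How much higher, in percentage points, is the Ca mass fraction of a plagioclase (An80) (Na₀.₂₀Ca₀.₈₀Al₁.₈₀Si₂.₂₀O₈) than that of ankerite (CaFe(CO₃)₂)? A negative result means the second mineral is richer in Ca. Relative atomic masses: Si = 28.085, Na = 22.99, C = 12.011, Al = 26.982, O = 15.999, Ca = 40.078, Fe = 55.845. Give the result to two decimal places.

-6.90 percentage points

M(Na₀.₂₀Ca₀.₈₀Al₁.₈₀Si₂.₂₀O₈) = 275.007 g/mol, so wt% Ca = 32.062/275.007 × 100 = 11.66%.
M(CaFe(CO₃)₂) = 215.939 g/mol, so wt% Ca = 40.078/215.939 × 100 = 18.56%.
11.66 − 18.56 = -6.90 pp.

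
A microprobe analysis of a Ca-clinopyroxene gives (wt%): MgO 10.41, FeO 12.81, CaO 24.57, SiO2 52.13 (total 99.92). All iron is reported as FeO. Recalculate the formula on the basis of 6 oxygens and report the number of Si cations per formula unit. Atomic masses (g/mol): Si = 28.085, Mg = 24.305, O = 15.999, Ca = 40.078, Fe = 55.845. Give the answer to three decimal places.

MgO: 10.41/40.304 = 0.25829 mol → 0.25829 mol Mg, 0.25829 mol O.
FeO: 12.81/71.844 = 0.17830 mol → 0.17830 mol Fe, 0.17830 mol O.
CaO: 24.57/56.077 = 0.43815 mol → 0.43815 mol Ca, 0.43815 mol O.
SiO2: 52.13/60.083 = 0.86763 mol → 0.86763 mol Si, 1.73526 mol O.
Total oxygen = 2.61000 mol. Normalization factor = 6/2.61000 = 2.29885.
Si per 6 O = 0.86763 × 2.29885 = 1.995.

1.995 Si apfu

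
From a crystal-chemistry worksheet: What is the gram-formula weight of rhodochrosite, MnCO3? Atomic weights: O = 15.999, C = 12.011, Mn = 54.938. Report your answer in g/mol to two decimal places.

M = 1*54.938 + 1*12.011 + 3*15.999

114.95 g/mol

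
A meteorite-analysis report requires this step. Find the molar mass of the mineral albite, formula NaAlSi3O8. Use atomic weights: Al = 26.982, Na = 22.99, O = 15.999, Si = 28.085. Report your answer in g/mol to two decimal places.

262.22 g/mol

The formula mass is the sum 1·22.99 + 1·26.982 + 3·28.085 + 8·15.999.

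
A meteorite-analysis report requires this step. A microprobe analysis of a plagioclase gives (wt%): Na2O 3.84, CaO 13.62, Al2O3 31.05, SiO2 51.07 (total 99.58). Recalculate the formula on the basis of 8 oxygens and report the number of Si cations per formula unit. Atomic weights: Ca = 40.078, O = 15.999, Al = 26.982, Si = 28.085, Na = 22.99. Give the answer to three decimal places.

Na2O (M=61.979): mol = 0.06196; Na = 0.12392, O = 0.06196.
CaO (M=56.077): mol = 0.24288; Ca = 0.24288, O = 0.24288.
Al2O3 (M=101.961): mol = 0.30453; Al = 0.60906, O = 0.91359.
SiO2 (M=60.083): mol = 0.84999; Si = 0.84999, O = 1.69998.
ΣO = 2.91841; factor = 8/ΣO = 2.74122.
Si apfu = 0.84999 × 2.74122 = 2.330.

2.330 Si apfu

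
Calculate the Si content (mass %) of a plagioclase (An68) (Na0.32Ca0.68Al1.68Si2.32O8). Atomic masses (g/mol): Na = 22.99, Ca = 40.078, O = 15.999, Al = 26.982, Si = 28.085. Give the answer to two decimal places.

23.86 mass %

Molar mass of Na0.32Ca0.68Al1.68Si2.32O8: 0.32×22.99 + 0.68×40.078 + 1.68×26.982 + 2.32×28.085 + 8×15.999 = 273.089 g/mol.
Mass of Si per formula unit: 2.32 × 28.085 = 65.157 g.
Weight fraction Si = 65.157 / 273.089 = 0.2386.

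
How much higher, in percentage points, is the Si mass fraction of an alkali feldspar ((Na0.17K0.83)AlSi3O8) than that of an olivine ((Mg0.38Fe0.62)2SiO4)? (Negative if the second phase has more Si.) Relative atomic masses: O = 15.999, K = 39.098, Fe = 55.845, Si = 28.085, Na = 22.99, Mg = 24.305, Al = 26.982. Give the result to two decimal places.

First mineral: 84.255 g Si in 275.589 g formula = 30.57 wt% Si.
Second mineral: 28.085 g Si in 179.801 g formula = 15.62 wt% Si.
30.57% − 15.62% gives a difference of 14.95 percentage points.

14.95 percentage points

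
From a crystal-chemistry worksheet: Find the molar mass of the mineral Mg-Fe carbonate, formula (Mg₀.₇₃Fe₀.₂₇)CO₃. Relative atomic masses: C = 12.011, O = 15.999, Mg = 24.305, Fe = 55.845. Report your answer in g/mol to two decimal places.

92.83 g/mol

M = 0.73·24.305 + 0.27·55.845 + 1·12.011 + 3·15.999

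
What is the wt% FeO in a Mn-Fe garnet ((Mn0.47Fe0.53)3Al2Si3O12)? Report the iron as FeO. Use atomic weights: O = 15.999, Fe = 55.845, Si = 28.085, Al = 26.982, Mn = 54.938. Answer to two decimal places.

23.01 wt%

Molar mass of (Mn0.47Fe0.53)3Al2Si3O12 = 1.41*54.938 + 1.59*55.845 + 2*26.982 + 3*28.085 + 12*15.999 = 496.463 g/mol.
Each formula unit contains 1.59 Fe, equivalent to 1.59/1 = 1.5900 mol FeO.
M(FeO) = 1×55.845 + 1×15.999 = 71.844 g/mol.
Mass of FeO per formula unit = 1.5900 × 71.844 = 114.232 g.
FeO wt% = 114.232 / 496.463 × 100 = 23.01%.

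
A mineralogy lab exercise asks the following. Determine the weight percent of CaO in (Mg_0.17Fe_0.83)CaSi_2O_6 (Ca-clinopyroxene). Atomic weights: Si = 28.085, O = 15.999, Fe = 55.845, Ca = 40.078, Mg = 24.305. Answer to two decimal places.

M((Mg_0.17Fe_0.83)CaSi_2O_6) = 242.725 g/mol; M(CaO) = 56.077 g/mol.
Moles CaO per formula unit = 1 Ca ÷ 1 = 1.0000.
CaO fraction = (1.0000 × 56.077) / 242.725 = 56.077/242.725 = 0.2310.

23.10 wt%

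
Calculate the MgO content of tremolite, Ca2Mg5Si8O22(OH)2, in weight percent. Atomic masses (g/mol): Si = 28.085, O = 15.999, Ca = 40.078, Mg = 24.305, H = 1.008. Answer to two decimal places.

24.81 wt%

Molar mass of Ca2Mg5Si8O22(OH)2 = 2*40.078 + 5*24.305 + 8*28.085 + 24*15.999 + 2*1.008 = 812.353 g/mol.
Each formula unit contains 5 Mg, equivalent to 5/1 = 5.0000 mol MgO.
M(MgO) = 1×24.305 + 1×15.999 = 40.304 g/mol.
Mass of MgO per formula unit = 5.0000 × 40.304 = 201.520 g.
MgO wt% = 201.520 / 812.353 × 100 = 24.81%.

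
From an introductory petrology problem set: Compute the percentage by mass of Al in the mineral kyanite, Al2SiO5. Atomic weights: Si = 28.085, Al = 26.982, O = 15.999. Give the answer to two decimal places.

33.30 wt%

M(Al2SiO5) = 162.044 g/mol.
Al contributes 2 × 26.982 = 53.964 g per mole.
53.964/162.044 = 0.3330 → 33.30%.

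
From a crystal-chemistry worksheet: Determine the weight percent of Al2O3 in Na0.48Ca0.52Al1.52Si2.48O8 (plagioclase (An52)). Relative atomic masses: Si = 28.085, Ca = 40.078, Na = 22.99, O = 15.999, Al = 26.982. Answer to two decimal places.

28.64 wt%

M(Na0.48Ca0.52Al1.52Si2.48O8) = 270.531 g/mol; M(Al2O3) = 101.961 g/mol.
Moles Al2O3 per formula unit = 1.52 Al ÷ 2 = 0.7600.
Al2O3 fraction = (0.7600 × 101.961) / 270.531 = 77.490/270.531 = 0.2864.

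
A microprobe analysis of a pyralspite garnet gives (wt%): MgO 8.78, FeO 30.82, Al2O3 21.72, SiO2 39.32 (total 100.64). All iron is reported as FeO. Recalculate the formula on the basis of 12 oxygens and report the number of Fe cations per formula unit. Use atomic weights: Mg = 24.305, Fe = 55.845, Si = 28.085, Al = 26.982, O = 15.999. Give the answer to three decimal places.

8.78 wt% MgO ÷ 40.304 g/mol = 0.21784 mol, giving 0.21784 Mg and 0.21784 O.
30.82 wt% FeO ÷ 71.844 g/mol = 0.42899 mol, giving 0.42899 Fe and 0.42899 O.
21.72 wt% Al2O3 ÷ 101.961 g/mol = 0.21302 mol, giving 0.42604 Al and 0.63906 O.
39.32 wt% SiO2 ÷ 60.083 g/mol = 0.65443 mol, giving 0.65443 Si and 1.30886 O.
Oxygen sums to 2.59475; scaling by 12/2.59475 = 4.62472 puts the formula on 12 O.
Fe: 0.42899 × 4.62472 = 1.984 atoms per formula unit.

1.984 Fe apfu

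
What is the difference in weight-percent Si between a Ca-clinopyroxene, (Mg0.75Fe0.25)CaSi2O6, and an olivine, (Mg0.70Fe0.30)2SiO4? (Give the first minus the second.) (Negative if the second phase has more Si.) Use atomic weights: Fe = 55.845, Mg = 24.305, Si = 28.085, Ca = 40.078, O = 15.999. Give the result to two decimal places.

Si in (Mg0.75Fe0.25)CaSi2O6: molar mass 224.432 g/mol; 2×28.085 = 56.170 g → 25.03 wt%.
Si in (Mg0.70Fe0.30)2SiO4: molar mass 159.615 g/mol; 1×28.085 = 28.085 g → 17.60 wt%.
Difference = 25.03 − 17.60 = 7.43 percentage points.

7.43 percentage points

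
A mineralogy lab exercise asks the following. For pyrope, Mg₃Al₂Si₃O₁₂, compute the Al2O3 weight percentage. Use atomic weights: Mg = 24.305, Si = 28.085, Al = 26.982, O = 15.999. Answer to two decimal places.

25.29 wt%

M(Mg₃Al₂Si₃O₁₂) = 403.122 g/mol; M(Al2O3) = 101.961 g/mol.
Moles Al2O3 per formula unit = 2 Al ÷ 2 = 1.0000.
Al2O3 fraction = (1.0000 × 101.961) / 403.122 = 101.961/403.122 = 0.2529.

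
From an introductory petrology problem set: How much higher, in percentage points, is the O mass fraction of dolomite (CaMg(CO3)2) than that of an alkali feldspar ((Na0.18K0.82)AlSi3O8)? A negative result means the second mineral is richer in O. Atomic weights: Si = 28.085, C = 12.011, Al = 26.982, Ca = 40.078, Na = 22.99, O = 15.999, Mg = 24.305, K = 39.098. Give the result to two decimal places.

5.59 percentage points

O in CaMg(CO3)2: molar mass 184.399 g/mol; 6×15.999 = 95.994 g → 52.06 wt%.
O in (Na0.18K0.82)AlSi3O8: molar mass 275.428 g/mol; 8×15.999 = 127.992 g → 46.47 wt%.
Difference = 52.06 − 46.47 = 5.59 percentage points.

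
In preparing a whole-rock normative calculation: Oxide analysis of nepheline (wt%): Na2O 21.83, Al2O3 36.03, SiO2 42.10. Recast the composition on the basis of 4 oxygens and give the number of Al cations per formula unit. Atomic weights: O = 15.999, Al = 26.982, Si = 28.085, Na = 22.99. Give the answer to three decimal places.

Na2O (M=61.979): mol = 0.35222; Na = 0.70444, O = 0.35222.
Al2O3 (M=101.961): mol = 0.35337; Al = 0.70674, O = 1.06011.
SiO2 (M=60.083): mol = 0.70070; Si = 0.70070, O = 1.40140.
ΣO = 2.81373; factor = 4/ΣO = 1.42160.
Al apfu = 0.70674 × 1.42160 = 1.005.

1.005 Al apfu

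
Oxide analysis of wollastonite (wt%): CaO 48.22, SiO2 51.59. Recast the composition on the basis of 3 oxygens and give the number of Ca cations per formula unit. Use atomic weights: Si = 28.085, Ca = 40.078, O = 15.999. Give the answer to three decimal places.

CaO: 48.22/56.077 = 0.85989 mol → 0.85989 mol Ca, 0.85989 mol O.
SiO2: 51.59/60.083 = 0.85865 mol → 0.85865 mol Si, 1.71730 mol O.
Total oxygen = 2.57719 mol. Normalization factor = 3/2.57719 = 1.16406.
Ca per 3 O = 0.85989 × 1.16406 = 1.001.

1.001 Ca apfu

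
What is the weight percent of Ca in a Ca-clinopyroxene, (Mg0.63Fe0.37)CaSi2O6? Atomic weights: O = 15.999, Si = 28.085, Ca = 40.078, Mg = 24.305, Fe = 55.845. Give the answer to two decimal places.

Molar mass of (Mg0.63Fe0.37)CaSi2O6: 0.63*24.305 + 0.37*55.845 + 1*40.078 + 2*28.085 + 6*15.999 = 228.217 g/mol.
Mass of Ca per formula unit: 1 × 40.078 = 40.078 g.
Weight fraction Ca = 40.078 / 228.217 = 0.1756.

17.56 wt%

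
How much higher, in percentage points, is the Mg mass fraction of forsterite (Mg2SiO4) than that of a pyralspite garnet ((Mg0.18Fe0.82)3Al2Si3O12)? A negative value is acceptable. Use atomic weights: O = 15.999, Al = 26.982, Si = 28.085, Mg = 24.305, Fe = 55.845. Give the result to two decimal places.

31.82 percentage points

M(Mg2SiO4) = 140.691 g/mol, so wt% Mg = 48.610/140.691 × 100 = 34.55%.
M((Mg0.18Fe0.82)3Al2Si3O12) = 480.710 g/mol, so wt% Mg = 13.125/480.710 × 100 = 2.73%.
34.55 − 2.73 = 31.82 pp.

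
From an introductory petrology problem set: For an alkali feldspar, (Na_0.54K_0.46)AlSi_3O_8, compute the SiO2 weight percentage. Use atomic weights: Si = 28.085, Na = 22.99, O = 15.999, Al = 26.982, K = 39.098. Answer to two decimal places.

66.85 wt%

Molar mass of (Na_0.54K_0.46)AlSi_3O_8 = 0.54×22.99 + 0.46×39.098 + 1×26.982 + 3×28.085 + 8×15.999 = 269.629 g/mol.
Each formula unit contains 3 Si, equivalent to 3/1 = 3.0000 mol SiO2.
M(SiO2) = 1×28.085 + 2×15.999 = 60.083 g/mol.
Mass of SiO2 per formula unit = 3.0000 × 60.083 = 180.249 g.
SiO2 wt% = 180.249 / 269.629 × 100 = 66.85%.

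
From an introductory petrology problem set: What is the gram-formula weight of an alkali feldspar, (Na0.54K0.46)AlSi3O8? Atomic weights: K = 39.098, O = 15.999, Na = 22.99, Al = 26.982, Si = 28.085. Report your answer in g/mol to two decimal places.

M = 0.54×22.99 + 0.46×39.098 + 1×26.982 + 3×28.085 + 8×15.999

269.63 g/mol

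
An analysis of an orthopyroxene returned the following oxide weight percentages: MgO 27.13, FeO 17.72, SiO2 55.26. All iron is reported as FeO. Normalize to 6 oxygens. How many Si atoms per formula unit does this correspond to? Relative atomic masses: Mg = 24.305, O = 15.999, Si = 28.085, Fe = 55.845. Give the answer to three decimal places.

2.000 Si apfu

27.13 wt% MgO ÷ 40.304 g/mol = 0.67313 mol, giving 0.67313 Mg and 0.67313 O.
17.72 wt% FeO ÷ 71.844 g/mol = 0.24665 mol, giving 0.24665 Fe and 0.24665 O.
55.26 wt% SiO2 ÷ 60.083 g/mol = 0.91973 mol, giving 0.91973 Si and 1.83946 O.
Oxygen sums to 2.75924; scaling by 6/2.75924 = 2.17451 puts the formula on 6 O.
Si: 0.91973 × 2.17451 = 2.000 atoms per formula unit.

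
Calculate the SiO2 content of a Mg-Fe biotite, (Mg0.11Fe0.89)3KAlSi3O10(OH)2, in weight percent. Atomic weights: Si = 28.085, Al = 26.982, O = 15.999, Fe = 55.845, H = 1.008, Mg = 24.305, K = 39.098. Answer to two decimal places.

M((Mg0.11Fe0.89)3KAlSi3O10(OH)2) = 501.466 g/mol; M(SiO2) = 60.083 g/mol.
Moles SiO2 per formula unit = 3 Si ÷ 1 = 3.0000.
SiO2 fraction = (3.0000 × 60.083) / 501.466 = 180.249/501.466 = 0.3594.

35.94 wt%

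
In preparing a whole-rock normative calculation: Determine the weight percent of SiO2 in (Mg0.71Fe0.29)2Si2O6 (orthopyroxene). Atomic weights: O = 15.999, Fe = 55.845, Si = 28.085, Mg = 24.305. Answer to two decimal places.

M((Mg0.71Fe0.29)2Si2O6) = 219.067 g/mol; M(SiO2) = 60.083 g/mol.
Moles SiO2 per formula unit = 2 Si ÷ 1 = 2.0000.
SiO2 fraction = (2.0000 × 60.083) / 219.067 = 120.166/219.067 = 0.5485.

54.85 wt%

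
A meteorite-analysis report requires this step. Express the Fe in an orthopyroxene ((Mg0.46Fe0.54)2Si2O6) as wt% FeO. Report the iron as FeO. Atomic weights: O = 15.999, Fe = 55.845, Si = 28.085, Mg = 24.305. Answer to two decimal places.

33.04 wt%

Formula mass = 234.837 g/mol.
1.08 Fe → 1.0800 mol FeO per formula unit; M(FeO) = 71.844, so FeO mass = 77.592 g.
77.592/234.837 × 100 = 33.04 wt%.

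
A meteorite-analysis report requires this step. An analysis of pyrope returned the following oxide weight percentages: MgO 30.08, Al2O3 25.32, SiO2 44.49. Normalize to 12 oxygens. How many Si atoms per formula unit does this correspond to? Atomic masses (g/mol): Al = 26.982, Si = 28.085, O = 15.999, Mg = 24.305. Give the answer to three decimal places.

2.990 Si apfu

MgO: 30.08/40.304 = 0.74633 mol → 0.74633 mol Mg, 0.74633 mol O.
Al2O3: 25.32/101.961 = 0.24833 mol → 0.49666 mol Al, 0.74499 mol O.
SiO2: 44.49/60.083 = 0.74048 mol → 0.74048 mol Si, 1.48096 mol O.
Total oxygen = 2.97228 mol. Normalization factor = 12/2.97228 = 4.03730.
Si per 12 O = 0.74048 × 4.03730 = 2.990.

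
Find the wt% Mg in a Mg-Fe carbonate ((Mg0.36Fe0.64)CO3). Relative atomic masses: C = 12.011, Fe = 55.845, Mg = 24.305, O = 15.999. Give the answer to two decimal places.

Molar mass of (Mg0.36Fe0.64)CO3: 0.36·24.305 + 0.64·55.845 + 1·12.011 + 3·15.999 = 104.499 g/mol.
Mass of Mg per formula unit: 0.36 × 24.305 = 8.750 g.
Weight fraction Mg = 8.750 / 104.499 = 0.0837.

8.37 wt%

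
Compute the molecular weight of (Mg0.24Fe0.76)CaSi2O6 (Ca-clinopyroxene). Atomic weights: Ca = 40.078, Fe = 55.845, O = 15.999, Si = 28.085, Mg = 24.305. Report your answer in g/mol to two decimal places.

The formula mass is the sum 0.24×24.305 + 0.76×55.845 + 1×40.078 + 2×28.085 + 6×15.999.

240.52 g/mol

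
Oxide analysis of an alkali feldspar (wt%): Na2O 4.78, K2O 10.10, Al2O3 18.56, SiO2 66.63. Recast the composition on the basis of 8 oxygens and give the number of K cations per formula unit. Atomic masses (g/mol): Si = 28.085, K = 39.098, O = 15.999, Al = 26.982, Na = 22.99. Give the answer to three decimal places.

Na2O: 4.78/61.979 = 0.07712 mol → 0.15424 mol Na, 0.07712 mol O.
K2O: 10.10/94.195 = 0.10722 mol → 0.21444 mol K, 0.10722 mol O.
Al2O3: 18.56/101.961 = 0.18203 mol → 0.36406 mol Al, 0.54609 mol O.
SiO2: 66.63/60.083 = 1.10897 mol → 1.10897 mol Si, 2.21794 mol O.
Total oxygen = 2.94837 mol. Normalization factor = 8/2.94837 = 2.71336.
K per 8 O = 0.21444 × 2.71336 = 0.582.

0.582 K apfu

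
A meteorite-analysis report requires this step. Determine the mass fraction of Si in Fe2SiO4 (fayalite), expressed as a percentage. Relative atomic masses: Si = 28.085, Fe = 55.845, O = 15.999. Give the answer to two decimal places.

Molar mass of Fe2SiO4: 2*55.845 + 1*28.085 + 4*15.999 = 203.771 g/mol.
Mass of Si per formula unit: 1 × 28.085 = 28.085 g.
Weight fraction Si = 28.085 / 203.771 = 0.1378.

13.78 weight percent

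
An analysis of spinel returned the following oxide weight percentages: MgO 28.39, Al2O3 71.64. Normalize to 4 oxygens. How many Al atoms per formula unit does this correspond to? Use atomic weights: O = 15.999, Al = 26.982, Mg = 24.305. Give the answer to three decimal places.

MgO (M=40.304): mol = 0.70440; Mg = 0.70440, O = 0.70440.
Al2O3 (M=101.961): mol = 0.70262; Al = 1.40524, O = 2.10786.
ΣO = 2.81226; factor = 4/ΣO = 1.42234.
Al apfu = 1.40524 × 1.42234 = 1.999.

1.999 Al apfu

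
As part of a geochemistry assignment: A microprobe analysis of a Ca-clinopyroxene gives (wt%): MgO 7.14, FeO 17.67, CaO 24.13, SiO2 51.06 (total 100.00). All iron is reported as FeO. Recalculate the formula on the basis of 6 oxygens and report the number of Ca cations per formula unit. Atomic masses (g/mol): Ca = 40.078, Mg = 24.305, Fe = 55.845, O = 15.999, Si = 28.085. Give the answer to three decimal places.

7.14 wt% MgO ÷ 40.304 g/mol = 0.17715 mol, giving 0.17715 Mg and 0.17715 O.
17.67 wt% FeO ÷ 71.844 g/mol = 0.24595 mol, giving 0.24595 Fe and 0.24595 O.
24.13 wt% CaO ÷ 56.077 g/mol = 0.43030 mol, giving 0.43030 Ca and 0.43030 O.
51.06 wt% SiO2 ÷ 60.083 g/mol = 0.84982 mol, giving 0.84982 Si and 1.69964 O.
Oxygen sums to 2.55304; scaling by 6/2.55304 = 2.35014 puts the formula on 6 O.
Ca: 0.43030 × 2.35014 = 1.011 atoms per formula unit.

1.011 Ca apfu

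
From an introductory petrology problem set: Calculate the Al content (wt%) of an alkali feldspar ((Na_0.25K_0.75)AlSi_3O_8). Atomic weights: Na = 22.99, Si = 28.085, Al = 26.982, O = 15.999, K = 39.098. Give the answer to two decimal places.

9.84 wt%

M((Na_0.25K_0.75)AlSi_3O_8) = 274.300 g/mol.
Al contributes 1 × 26.982 = 26.982 g per mole.
26.982/274.300 = 0.0984 → 9.84%.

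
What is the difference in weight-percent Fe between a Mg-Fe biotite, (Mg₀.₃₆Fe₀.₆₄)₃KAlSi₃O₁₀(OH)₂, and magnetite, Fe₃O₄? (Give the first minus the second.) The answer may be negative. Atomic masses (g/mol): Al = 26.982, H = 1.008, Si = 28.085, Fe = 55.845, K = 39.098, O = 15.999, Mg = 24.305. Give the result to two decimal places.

-49.92 percentage points

Fe in (Mg₀.₃₆Fe₀.₆₄)₃KAlSi₃O₁₀(OH)₂: molar mass 477.811 g/mol; 1.92×55.845 = 107.222 g → 22.44 wt%.
Fe in Fe₃O₄: molar mass 231.531 g/mol; 3×55.845 = 167.535 g → 72.36 wt%.
Difference = 22.44 − 72.36 = -49.92 percentage points.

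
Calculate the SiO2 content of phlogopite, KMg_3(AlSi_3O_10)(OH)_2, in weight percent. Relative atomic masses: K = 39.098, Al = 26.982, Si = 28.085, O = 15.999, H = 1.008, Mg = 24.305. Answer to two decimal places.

43.20 wt%

Formula mass = 417.254 g/mol.
3 Si → 3.0000 mol SiO2 per formula unit; M(SiO2) = 60.083, so SiO2 mass = 180.249 g.
180.249/417.254 × 100 = 43.20 wt%.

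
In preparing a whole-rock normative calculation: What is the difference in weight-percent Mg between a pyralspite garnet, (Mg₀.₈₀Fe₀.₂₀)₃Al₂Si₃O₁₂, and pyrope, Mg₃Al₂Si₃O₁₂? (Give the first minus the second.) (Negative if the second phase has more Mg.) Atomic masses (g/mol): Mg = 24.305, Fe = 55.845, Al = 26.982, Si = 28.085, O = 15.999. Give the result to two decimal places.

-4.27 percentage points

M((Mg₀.₈₀Fe₀.₂₀)₃Al₂Si₃O₁₂) = 422.046 g/mol, so wt% Mg = 58.332/422.046 × 100 = 13.82%.
M(Mg₃Al₂Si₃O₁₂) = 403.122 g/mol, so wt% Mg = 72.915/403.122 × 100 = 18.09%.
13.82 − 18.09 = -4.27 pp.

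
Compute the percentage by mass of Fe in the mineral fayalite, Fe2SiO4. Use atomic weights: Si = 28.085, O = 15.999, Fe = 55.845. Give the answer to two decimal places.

Formula mass = 2·55.845 + 1·28.085 + 4·15.999 = 203.771 g/mol, of which 111.690 g is Fe.
So Fe makes up 111.690/203.771 = 0.5481 of the mass, i.e. 54.81%.

54.81 mass %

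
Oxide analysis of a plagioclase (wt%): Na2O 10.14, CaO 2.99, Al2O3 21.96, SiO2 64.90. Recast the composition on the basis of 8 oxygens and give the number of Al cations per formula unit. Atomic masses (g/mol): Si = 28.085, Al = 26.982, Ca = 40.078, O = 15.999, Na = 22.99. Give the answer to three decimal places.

1.140 Al apfu

10.14 wt% Na2O ÷ 61.979 g/mol = 0.16360 mol, giving 0.32720 Na and 0.16360 O.
2.99 wt% CaO ÷ 56.077 g/mol = 0.05332 mol, giving 0.05332 Ca and 0.05332 O.
21.96 wt% Al2O3 ÷ 101.961 g/mol = 0.21538 mol, giving 0.43076 Al and 0.64614 O.
64.90 wt% SiO2 ÷ 60.083 g/mol = 1.08017 mol, giving 1.08017 Si and 2.16034 O.
Oxygen sums to 3.02340; scaling by 8/3.02340 = 2.64603 puts the formula on 8 O.
Al: 0.43076 × 2.64603 = 1.140 atoms per formula unit.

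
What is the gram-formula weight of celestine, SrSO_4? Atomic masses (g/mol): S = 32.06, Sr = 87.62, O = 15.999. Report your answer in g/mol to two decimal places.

The formula mass is the sum 1·87.62 + 1·32.06 + 4·15.999.

183.68 g/mol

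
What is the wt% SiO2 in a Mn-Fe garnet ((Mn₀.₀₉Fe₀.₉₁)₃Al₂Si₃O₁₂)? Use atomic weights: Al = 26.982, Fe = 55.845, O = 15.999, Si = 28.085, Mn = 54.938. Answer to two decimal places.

M((Mn₀.₀₉Fe₀.₉₁)₃Al₂Si₃O₁₂) = 497.497 g/mol; M(SiO2) = 60.083 g/mol.
Moles SiO2 per formula unit = 3 Si ÷ 1 = 3.0000.
SiO2 fraction = (3.0000 × 60.083) / 497.497 = 180.249/497.497 = 0.3623.

36.23 wt%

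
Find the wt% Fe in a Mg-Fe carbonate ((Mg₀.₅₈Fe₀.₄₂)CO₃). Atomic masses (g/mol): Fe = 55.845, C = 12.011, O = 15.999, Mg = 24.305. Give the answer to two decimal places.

24.04 weight percent

Molar mass of (Mg₀.₅₈Fe₀.₄₂)CO₃: 0.58·24.305 + 0.42·55.845 + 1·12.011 + 3·15.999 = 97.560 g/mol.
Mass of Fe per formula unit: 0.42 × 55.845 = 23.455 g.
Weight fraction Fe = 23.455 / 97.560 = 0.2404.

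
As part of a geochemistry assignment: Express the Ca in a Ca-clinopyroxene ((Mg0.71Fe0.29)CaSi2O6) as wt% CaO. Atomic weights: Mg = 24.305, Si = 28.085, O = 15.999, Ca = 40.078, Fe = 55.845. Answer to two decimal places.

M((Mg0.71Fe0.29)CaSi2O6) = 225.694 g/mol; M(CaO) = 56.077 g/mol.
Moles CaO per formula unit = 1 Ca ÷ 1 = 1.0000.
CaO fraction = (1.0000 × 56.077) / 225.694 = 56.077/225.694 = 0.2485.

24.85 wt%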